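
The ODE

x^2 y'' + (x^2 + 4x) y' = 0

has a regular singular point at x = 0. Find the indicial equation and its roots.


Divide by x^2 to reach normal form y'' + P_1(x) y' + P_2(x) y = 0 with P_1(x) = 1 + 4/x and P_2(x) = 0.
x = 0 is a singular point because the y'-coefficient 1 + 4/x has a pole at x = 0.
It is a regular singular point because x P_1(x) = p(x) = x + 4 and x^2 P_2(x) = q(x) = 0 are polynomials, hence analytic at x = 0.
p(0) = 4,  q(0) = 0.
Indicial equation: r(r-1) + p(0) r + q(0) = 0, i.e. r^2 + (p(0) - 1) r + q(0) = 0, i.e. r^2 + 3 r = 0.
Discriminant: (3)^2 - 4(0) = 9, so r = (-3 ± 3)/2.
Solving: r_1 = 0, r_2 = -3.

indicial: r^2 + 3 r = 0; roots r_1 = 0, r_2 = -3


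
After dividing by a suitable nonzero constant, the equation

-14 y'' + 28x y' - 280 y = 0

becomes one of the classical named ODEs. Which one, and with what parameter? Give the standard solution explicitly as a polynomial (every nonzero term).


All three coefficients share the factor -14; dividing through by -14 gives  y'' - 2x y' + 20 y = 0.
This matches the Hermite equation y'' - 2x y' + 2n y = 0 with 2n = 20, so n = 10; the polynomial solution is H_10(x).
With y = sum_k a_k x^k, matching x^k gives (k+2)(k+1) a_{k+2} = 2(k - n) a_k = 2(k - 10) a_k. The right side vanishes at k = 10, so the series with the parity of 10 terminates at degree 10.
Standard normalization: leading coefficient of H_n is 2^n, so a_10 = 2^10 = 1024. Work downward with a_k = (k+1)(k+2) a_{k+2} / (2(k - n)):
  a_8 = (9)(10)(1024) / (2(8 - 10)) = 92160/(-4) = -23040
  a_6 = (7)(8)(-23040) / (2(6 - 10)) = -1290240/(-8) = 161280
  a_4 = (5)(6)(161280) / (2(4 - 10)) = 4838400/(-12) = -403200
  a_2 = (3)(4)(-403200) / (2(2 - 10)) = -4838400/(-16) = 302400
  a_0 = (1)(2)(302400) / (2(0 - 10)) = 604800/(-20) = -30240
Hence H_10(x) = 1024 x^10 - 23040 x^8 + 161280 x^6 - 403200 x^4 + 302400 x^2 - 30240.

H_10(x); series = 1024 x^10 - 23040 x^8 + 161280 x^6 - 403200 x^4 + 302400 x^2 - 30240


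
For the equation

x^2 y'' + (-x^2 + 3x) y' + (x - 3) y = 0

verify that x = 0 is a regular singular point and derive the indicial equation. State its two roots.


Divide by x^2 to reach normal form y'' + P_1(x) y' + P_2(x) y = 0 with P_1(x) = -1 + 3/x and P_2(x) = 1/x - 3/x^2.
x = 0 is a singular point because the y'-coefficient -1 + 3/x has a pole at x = 0 and the y-coefficient 1/x - 3/x^2 has a pole at x = 0.
It is a regular singular point because x P_1(x) = p(x) = 3 - x and x^2 P_2(x) = q(x) = x - 3 are polynomials, hence analytic at x = 0.
p(0) = 3,  q(0) = -3.
Indicial equation: r(r-1) + p(0) r + q(0) = 0, i.e. r^2 + (p(0) - 1) r + q(0) = 0, i.e. r^2 + 2 r - 3 = 0.
Discriminant: (2)^2 - 4(-3) = 16, so r = (-2 ± 4)/2.
Solving: r_1 = 1, r_2 = -3.

indicial: r^2 + 2 r - 3 = 0; roots r_1 = 1, r_2 = -3


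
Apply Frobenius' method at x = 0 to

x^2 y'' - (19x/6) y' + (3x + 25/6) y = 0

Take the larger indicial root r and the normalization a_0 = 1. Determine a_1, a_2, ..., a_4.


Write in Frobenius form y'' + (p(x)/x) y' + (q(x)/x^2) y = 0:
  p(x) = -19/6,  q(x) = 3x + 25/6.
Indicial equation: r(r-1) + (-19/6) r + (25/6) = 0 -> roots r_1 = 5/2, r_2 = 5/3.
Take r = r_1 = 5/2. Let y(x) = x^r sum_{n>=0} a_n x^n with a_0 = 1.
Substitute y = x^r sum a_n x^n and match x^{r+n}. The recurrence is
  D(n) a_n + 3 a_{n-1} = 0,  where D(n) = (r+n)(r+n-1) + (-19/6)(r+n) + (25/6).
  a_n = -3 / D(n) * a_{n-1}.
Since the indicial polynomial factors as (r - r_1)(r - r_2), D(n) = (r_1 + n - r_1)(r_1 + n - r_2) = n(n + 5/6).
Evaluating step by step (a_0 = 1):
  n = 1: D(1) = 1(1 + 5/6) = 11/6; numerator = -3(1) = -3; a_1 = (-3)/(11/6) = -18/11
  n = 2: D(2) = 2(2 + 5/6) = 17/3; numerator = -3(-18/11) = 54/11; a_2 = (54/11)/(17/3) = 162/187
  n = 3: D(3) = 3(3 + 5/6) = 23/2; numerator = -3(162/187) = -486/187; a_3 = (-486/187)/(23/2) = -972/4301
  n = 4: D(4) = 4(4 + 5/6) = 58/3; numerator = -3(-972/4301) = 2916/4301; a_4 = (2916/4301)/(58/3) = 4374/124729

r = 5/2; a_0 = 1; a_1 = -18/11; a_2 = 162/187; a_3 = -972/4301; a_4 = 4374/124729


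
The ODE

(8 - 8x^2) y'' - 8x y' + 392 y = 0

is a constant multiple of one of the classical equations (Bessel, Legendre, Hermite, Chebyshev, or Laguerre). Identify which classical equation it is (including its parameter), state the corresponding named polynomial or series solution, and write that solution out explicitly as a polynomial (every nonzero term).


All three coefficients share the factor 8; dividing through by 8 gives  (1 - x^2) y'' - x y' + 49 y = 0.
This matches the Chebyshev equation (1 - x^2) y'' - x y' + n^2 y = 0 (note the -x y' term, not -2x y') with n^2 = 49, so n = 7; the polynomial solution is T_7(x).
With y = sum_k a_k x^k, matching x^k gives (k+2)(k+1) a_{k+2} = (k^2 - n^2) a_k = (k - 7)(k + 7) a_k. The right side vanishes at k = 7, so the series with the parity of 7 terminates at degree 7.
Standard normalization: leading coefficient of T_n is 2^(n-1), so a_7 = 2^6 = 64. Work downward with a_k = (k+1)(k+2) a_{k+2} / ((k - 7)(k + 7)):
  a_5 = (6)(7)(64) / ((5 - 7)(5 + 7)) = 2688/(-24) = -112
  a_3 = (4)(5)(-112) / ((3 - 7)(3 + 7)) = -2240/(-40) = 56
  a_1 = (2)(3)(56) / ((1 - 7)(1 + 7)) = 336/(-48) = -7
Hence T_7(x) = 64 x^7 - 112 x^5 + 56 x^3 - 7 x.

T_7(x); series = 64 x^7 - 112 x^5 + 56 x^3 - 7 x


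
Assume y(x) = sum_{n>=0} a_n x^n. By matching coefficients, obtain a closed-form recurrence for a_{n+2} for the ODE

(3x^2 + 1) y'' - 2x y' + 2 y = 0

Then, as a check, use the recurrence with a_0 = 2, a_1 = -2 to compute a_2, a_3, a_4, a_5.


Substitute y = sum_n a_n x^n.
(1 + 3 x^2) y'' contributes (n+2)(n+1) a_{n+2} + 3 n(n-1) a_n at x^n.
-2 x y'(x) contributes -2 n a_n at x^n.
2 y(x) contributes 2 a_n at x^n.
Matching x^n: (n+2)(n+1) a_{n+2} + (3 n(n-1) - 2 n + 2) a_n = 0.
Thus a_{n+2} = (-3 n(n-1) + 2 n - 2) / ((n+1)(n+2)) * a_n.

Check with a_0 = 2, a_1 = -2 (apply the recurrence for n = 0, 1, 2, 3): a_0 = 2, a_1 = -2, a_2 = -2, a_3 = 0, a_4 = 2/3, a_5 = 0.

a_(n+2) = (-3 n(n-1) + 2 n - 2) / ((n+1)(n+2)) * a_n; check: a_0 = 2, a_1 = -2, a_2 = -2, a_3 = 0, a_4 = 2/3, a_5 = 0


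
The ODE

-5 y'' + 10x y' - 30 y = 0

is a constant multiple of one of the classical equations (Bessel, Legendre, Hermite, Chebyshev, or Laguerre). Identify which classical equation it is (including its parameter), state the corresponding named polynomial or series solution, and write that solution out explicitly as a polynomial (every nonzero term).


All three coefficients share the factor -5; dividing through by -5 gives  y'' - 2x y' + 6 y = 0.
This matches the Hermite equation y'' - 2x y' + 2n y = 0 with 2n = 6, so n = 3; the polynomial solution is H_3(x).
With y = sum_k a_k x^k, matching x^k gives (k+2)(k+1) a_{k+2} = 2(k - n) a_k = 2(k - 3) a_k. The right side vanishes at k = 3, so the series with the parity of 3 terminates at degree 3.
Standard normalization: leading coefficient of H_n is 2^n, so a_3 = 2^3 = 8. Work downward with a_k = (k+1)(k+2) a_{k+2} / (2(k - n)):
  a_1 = (2)(3)(8) / (2(1 - 3)) = 48/(-4) = -12
Hence H_3(x) = 8 x^3 - 12 x.

H_3(x); series = 8 x^3 - 12 x


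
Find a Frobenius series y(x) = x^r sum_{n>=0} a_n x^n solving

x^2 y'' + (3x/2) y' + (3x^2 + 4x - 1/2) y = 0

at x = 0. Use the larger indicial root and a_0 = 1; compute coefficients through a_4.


Write in Frobenius form y'' + (p(x)/x) y' + (q(x)/x^2) y = 0:
  p(x) = 3/2,  q(x) = 3x^2 + 4x - 1/2.
Indicial equation: r(r-1) + (3/2) r + (-1/2) = 0 -> roots r_1 = 1/2, r_2 = -1.
Take r = r_1 = 1/2. Let y(x) = x^r sum_{n>=0} a_n x^n with a_0 = 1.
Substitute y = x^r sum a_n x^n and match x^{r+n}. The recurrence is
  D(n) a_n + 4 a_{n-1} + 3 a_{n-2} = 0,  where D(n) = (r+n)(r+n-1) + (3/2)(r+n) + (-1/2).
  a_n = [-4 a_{n-1} - 3 a_{n-2}] / D(n).
Since the indicial polynomial factors as (r - r_1)(r - r_2), D(n) = (r_1 + n - r_1)(r_1 + n - r_2) = n(n + 3/2).
Evaluating step by step (a_0 = 1):
  n = 1: D(1) = 1(1 + 3/2) = 5/2; numerator = -4(1) = -4; a_1 = (-4)/(5/2) = -8/5
  n = 2: D(2) = 2(2 + 3/2) = 7; numerator = -4(-8/5) - 3(1) = 17/5; a_2 = (17/5)/(7) = 17/35
  n = 3: D(3) = 3(3 + 3/2) = 27/2; numerator = -4(17/35) - 3(-8/5) = 20/7; a_3 = (20/7)/(27/2) = 40/189
  n = 4: D(4) = 4(4 + 3/2) = 22; numerator = -4(40/189) - 3(17/35) = -311/135; a_4 = (-311/135)/(22) = -311/2970

r = 1/2; a_0 = 1; a_1 = -8/5; a_2 = 17/35; a_3 = 40/189; a_4 = -311/2970


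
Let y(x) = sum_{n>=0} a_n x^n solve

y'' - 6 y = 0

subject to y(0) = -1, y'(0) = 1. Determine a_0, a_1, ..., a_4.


Ansatz: y(x) = sum_{n>=0} a_n x^n, so y'(x) = sum_{n>=1} n a_n x^(n-1) and y''(x) = sum_{n>=2} n(n-1) a_n x^(n-2).
Substitute into P(x) y'' + Q(x) y' + R(x) y = 0 with P(x) = 1, Q(x) = 0, R(x) = -6, and match powers of x.
Initial conditions: a_0 = -1, a_1 = 1.
Setting the coefficient of each power of x to zero and solving order by order (substituting the coefficients already found):
  x^0: 2 a_2 - 6 a_0 = 0  ->  2 a_2 = 6 a_0 = -6  ->  a_2 = -3
  x^1: 6 a_3 - 6 a_1 = 0  ->  6 a_3 = 6 a_1 = 6  ->  a_3 = 1
  x^2: 12 a_4 - 6 a_2 = 0  ->  12 a_4 = 6 a_2 = -18  ->  a_4 = -3/2
Truncated series: y(x) = -1 + x - 3 x^2 + x^3 - (3/2) x^4 + O(x^5).

a_0 = -1; a_1 = 1; a_2 = -3; a_3 = 1; a_4 = -3/2


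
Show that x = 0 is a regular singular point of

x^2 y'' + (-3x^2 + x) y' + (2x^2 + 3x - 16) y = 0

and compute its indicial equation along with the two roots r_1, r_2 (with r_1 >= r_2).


Divide by x^2 to reach normal form y'' + P_1(x) y' + P_2(x) y = 0 with P_1(x) = -3 + 1/x and P_2(x) = 2 + 3/x - 16/x^2.
x = 0 is a singular point because the y'-coefficient -3 + 1/x has a pole at x = 0 and the y-coefficient 2 + 3/x - 16/x^2 has a pole at x = 0.
It is a regular singular point because x P_1(x) = p(x) = 1 - 3x and x^2 P_2(x) = q(x) = 2x^2 + 3x - 16 are polynomials, hence analytic at x = 0.
p(0) = 1,  q(0) = -16.
Indicial equation: r(r-1) + p(0) r + q(0) = 0, i.e. r^2 + (p(0) - 1) r + q(0) = 0, i.e. r^2 - 16 = 0.
Discriminant: (0)^2 - 4(-16) = 64, so r = (0 ± 8)/2.
Solving: r_1 = 4, r_2 = -4.

indicial: r^2 - 16 = 0; roots r_1 = 4, r_2 = -4


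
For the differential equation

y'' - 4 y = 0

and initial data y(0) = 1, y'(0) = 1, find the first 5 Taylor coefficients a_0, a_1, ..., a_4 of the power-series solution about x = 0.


Ansatz: y(x) = sum_{n>=0} a_n x^n, so y'(x) = sum_{n>=1} n a_n x^(n-1) and y''(x) = sum_{n>=2} n(n-1) a_n x^(n-2).
Substitute into P(x) y'' + Q(x) y' + R(x) y = 0 with P(x) = 1, Q(x) = 0, R(x) = -4, and match powers of x.
Initial conditions: a_0 = 1, a_1 = 1.
Setting the coefficient of each power of x to zero and solving order by order (substituting the coefficients already found):
  x^0: 2 a_2 - 4 a_0 = 0  ->  2 a_2 = 4 a_0 = 4  ->  a_2 = 2
  x^1: 6 a_3 - 4 a_1 = 0  ->  6 a_3 = 4 a_1 = 4  ->  a_3 = 2/3
  x^2: 12 a_4 - 4 a_2 = 0  ->  12 a_4 = 4 a_2 = 8  ->  a_4 = 2/3
Truncated series: y(x) = 1 + x + 2 x^2 + (2/3) x^3 + (2/3) x^4 + O(x^5).

a_0 = 1; a_1 = 1; a_2 = 2; a_3 = 2/3; a_4 = 2/3


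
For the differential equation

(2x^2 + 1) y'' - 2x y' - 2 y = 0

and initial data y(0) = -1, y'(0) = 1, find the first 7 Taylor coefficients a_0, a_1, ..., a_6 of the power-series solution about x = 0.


Ansatz: y(x) = sum_{n>=0} a_n x^n, so y'(x) = sum_{n>=1} n a_n x^(n-1) and y''(x) = sum_{n>=2} n(n-1) a_n x^(n-2).
Substitute into P(x) y'' + Q(x) y' + R(x) y = 0 with P(x) = 2x^2 + 1, Q(x) = -2x, R(x) = -2, and match powers of x.
Initial conditions: a_0 = -1, a_1 = 1.
Setting the coefficient of each power of x to zero and solving order by order (substituting the coefficients already found):
  x^0: 2 a_2 - 2 a_0 = 0  ->  2 a_2 = 2 a_0 = -2  ->  a_2 = -1
  x^1: 6 a_3 - 4 a_1 = 0  ->  6 a_3 = 4 a_1 = 4  ->  a_3 = 2/3
  x^2: 12 a_4 - 2 a_2 = 0  ->  12 a_4 = 2 a_2 = -2  ->  a_4 = -1/6
  x^3: 20 a_5 + 4 a_3 = 0  ->  20 a_5 = -4 a_3 = -8/3  ->  a_5 = -2/15
  x^4: 30 a_6 + 14 a_4 = 0  ->  30 a_6 = -14 a_4 = 7/3  ->  a_6 = 7/90
Truncated series: y(x) = -1 + x - x^2 + (2/3) x^3 - (1/6) x^4 - (2/15) x^5 + (7/90) x^6 + O(x^7).

a_0 = -1; a_1 = 1; a_2 = -1; a_3 = 2/3; a_4 = -1/6; a_5 = -2/15; a_6 = 7/90


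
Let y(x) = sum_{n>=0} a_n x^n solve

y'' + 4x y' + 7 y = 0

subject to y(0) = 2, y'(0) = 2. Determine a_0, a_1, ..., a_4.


Ansatz: y(x) = sum_{n>=0} a_n x^n, so y'(x) = sum_{n>=1} n a_n x^(n-1) and y''(x) = sum_{n>=2} n(n-1) a_n x^(n-2).
Substitute into P(x) y'' + Q(x) y' + R(x) y = 0 with P(x) = 1, Q(x) = 4x, R(x) = 7, and match powers of x.
Initial conditions: a_0 = 2, a_1 = 2.
Setting the coefficient of each power of x to zero and solving order by order (substituting the coefficients already found):
  x^0: 2 a_2 + 7 a_0 = 0  ->  2 a_2 = -7 a_0 = -14  ->  a_2 = -7
  x^1: 6 a_3 + 11 a_1 = 0  ->  6 a_3 = -11 a_1 = -22  ->  a_3 = -11/3
  x^2: 12 a_4 + 15 a_2 = 0  ->  12 a_4 = -15 a_2 = 105  ->  a_4 = 35/4
Truncated series: y(x) = 2 + 2 x - 7 x^2 - (11/3) x^3 + (35/4) x^4 + O(x^5).

a_0 = 2; a_1 = 2; a_2 = -7; a_3 = -11/3; a_4 = 35/4


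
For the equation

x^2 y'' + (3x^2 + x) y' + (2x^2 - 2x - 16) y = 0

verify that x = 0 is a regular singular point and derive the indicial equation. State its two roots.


Divide by x^2 to reach normal form y'' + P_1(x) y' + P_2(x) y = 0 with P_1(x) = 3 + 1/x and P_2(x) = 2 - 2/x - 16/x^2.
x = 0 is a singular point because the y'-coefficient 3 + 1/x has a pole at x = 0 and the y-coefficient 2 - 2/x - 16/x^2 has a pole at x = 0.
It is a regular singular point because x P_1(x) = p(x) = 3x + 1 and x^2 P_2(x) = q(x) = 2x^2 - 2x - 16 are polynomials, hence analytic at x = 0.
p(0) = 1,  q(0) = -16.
Indicial equation: r(r-1) + p(0) r + q(0) = 0, i.e. r^2 + (p(0) - 1) r + q(0) = 0, i.e. r^2 - 16 = 0.
Discriminant: (0)^2 - 4(-16) = 64, so r = (0 ± 8)/2.
Solving: r_1 = 4, r_2 = -4.

indicial: r^2 - 16 = 0; roots r_1 = 4, r_2 = -4


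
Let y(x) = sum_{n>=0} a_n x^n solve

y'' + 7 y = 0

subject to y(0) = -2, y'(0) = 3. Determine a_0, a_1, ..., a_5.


Ansatz: y(x) = sum_{n>=0} a_n x^n, so y'(x) = sum_{n>=1} n a_n x^(n-1) and y''(x) = sum_{n>=2} n(n-1) a_n x^(n-2).
Substitute into P(x) y'' + Q(x) y' + R(x) y = 0 with P(x) = 1, Q(x) = 0, R(x) = 7, and match powers of x.
Initial conditions: a_0 = -2, a_1 = 3.
Setting the coefficient of each power of x to zero and solving order by order (substituting the coefficients already found):
  x^0: 2 a_2 + 7 a_0 = 0  ->  2 a_2 = -7 a_0 = 14  ->  a_2 = 7
  x^1: 6 a_3 + 7 a_1 = 0  ->  6 a_3 = -7 a_1 = -21  ->  a_3 = -7/2
  x^2: 12 a_4 + 7 a_2 = 0  ->  12 a_4 = -7 a_2 = -49  ->  a_4 = -49/12
  x^3: 20 a_5 + 7 a_3 = 0  ->  20 a_5 = -7 a_3 = 49/2  ->  a_5 = 49/40
Truncated series: y(x) = -2 + 3 x + 7 x^2 - (7/2) x^3 - (49/12) x^4 + (49/40) x^5 + O(x^6).

a_0 = -2; a_1 = 3; a_2 = 7; a_3 = -7/2; a_4 = -49/12; a_5 = 49/40


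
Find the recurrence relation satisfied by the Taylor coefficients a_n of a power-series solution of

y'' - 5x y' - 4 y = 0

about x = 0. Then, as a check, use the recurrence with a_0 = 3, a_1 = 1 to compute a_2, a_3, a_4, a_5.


Substitute y = sum_n a_n x^n.
y''(x) has coefficient (n+2)(n+1) a_{n+2} at x^n;
-5 x y'(x) has coefficient -5 n a_n at x^n (shift);
-4 y(x) has coefficient -4 a_n at x^n.
Matching x^n: (n+2)(n+1) a_{n+2} + (-5n - 4) a_n = 0.
Thus a_{n+2} = (5n + 4) / ((n+1)(n+2)) * a_n.

Check with a_0 = 3, a_1 = 1 (apply the recurrence for n = 0, 1, 2, 3): a_0 = 3, a_1 = 1, a_2 = 6, a_3 = 3/2, a_4 = 7, a_5 = 57/40.

a_(n+2) = (5n + 4) / ((n+1)(n+2)) * a_n; check: a_0 = 3, a_1 = 1, a_2 = 6, a_3 = 3/2, a_4 = 7, a_5 = 57/40


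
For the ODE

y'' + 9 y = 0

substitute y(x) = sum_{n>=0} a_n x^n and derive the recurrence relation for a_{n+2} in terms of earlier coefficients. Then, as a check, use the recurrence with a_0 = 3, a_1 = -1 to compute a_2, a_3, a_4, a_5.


Substitute y = sum_n a_n x^n into y'' + (const) y = 0.
y''(x) = sum_{n>=0} (n+2)(n+1) a_{n+2} x^n.
The ODE becomes sum_n [(n+2)(n+1) a_{n+2} + 9 a_n] x^n = 0.
Setting each coefficient to zero gives the recurrence:
  (n+2)(n+1) a_{n+2} + 9 a_n = 0,
  a_{n+2} = -9 / ((n+1)(n+2)) a_n.

Check with a_0 = 3, a_1 = -1 (apply the recurrence for n = 0, 1, 2, 3): a_0 = 3, a_1 = -1, a_2 = -27/2, a_3 = 3/2, a_4 = 81/8, a_5 = -27/40.

a_{n+2} = -9/((n+1)(n+2)) * a_n; check: a_0 = 3, a_1 = -1, a_2 = -27/2, a_3 = 3/2, a_4 = 81/8, a_5 = -27/40


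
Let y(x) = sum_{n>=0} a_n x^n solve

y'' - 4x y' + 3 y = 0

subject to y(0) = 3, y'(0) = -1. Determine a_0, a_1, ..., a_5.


Ansatz: y(x) = sum_{n>=0} a_n x^n, so y'(x) = sum_{n>=1} n a_n x^(n-1) and y''(x) = sum_{n>=2} n(n-1) a_n x^(n-2).
Substitute into P(x) y'' + Q(x) y' + R(x) y = 0 with P(x) = 1, Q(x) = -4x, R(x) = 3, and match powers of x.
Initial conditions: a_0 = 3, a_1 = -1.
Setting the coefficient of each power of x to zero and solving order by order (substituting the coefficients already found):
  x^0: 2 a_2 + 3 a_0 = 0  ->  2 a_2 = -3 a_0 = -9  ->  a_2 = -9/2
  x^1: 6 a_3 - a_1 = 0  ->  6 a_3 = a_1 = -1  ->  a_3 = -1/6
  x^2: 12 a_4 - 5 a_2 = 0  ->  12 a_4 = 5 a_2 = -45/2  ->  a_4 = -15/8
  x^3: 20 a_5 - 9 a_3 = 0  ->  20 a_5 = 9 a_3 = -3/2  ->  a_5 = -3/40
Truncated series: y(x) = 3 - x - (9/2) x^2 - (1/6) x^3 - (15/8) x^4 - (3/40) x^5 + O(x^6).

a_0 = 3; a_1 = -1; a_2 = -9/2; a_3 = -1/6; a_4 = -15/8; a_5 = -3/40


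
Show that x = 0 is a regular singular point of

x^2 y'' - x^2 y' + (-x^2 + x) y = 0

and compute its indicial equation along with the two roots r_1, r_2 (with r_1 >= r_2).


Divide by x^2 to reach normal form y'' + P_1(x) y' + P_2(x) y = 0 with P_1(x) = -1 and P_2(x) = -1 + 1/x.
x = 0 is a singular point because the y-coefficient -1 + 1/x has a pole at x = 0.
It is a regular singular point because x P_1(x) = p(x) = -x and x^2 P_2(x) = q(x) = -x^2 + x are polynomials, hence analytic at x = 0.
p(0) = 0,  q(0) = 0.
Indicial equation: r(r-1) + p(0) r + q(0) = 0, i.e. r^2 + (p(0) - 1) r + q(0) = 0, i.e. r^2 - 1 r = 0.
Discriminant: (-1)^2 - 4(0) = 1, so r = (1 ± 1)/2.
Solving: r_1 = 1, r_2 = 0.

indicial: r^2 - 1 r = 0; roots r_1 = 1, r_2 = 0


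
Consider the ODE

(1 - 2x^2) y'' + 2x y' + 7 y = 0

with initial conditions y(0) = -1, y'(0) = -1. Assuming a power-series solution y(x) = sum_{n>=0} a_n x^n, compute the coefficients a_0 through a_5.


Ansatz: y(x) = sum_{n>=0} a_n x^n, so y'(x) = sum_{n>=1} n a_n x^(n-1) and y''(x) = sum_{n>=2} n(n-1) a_n x^(n-2).
Substitute into P(x) y'' + Q(x) y' + R(x) y = 0 with P(x) = 1 - 2x^2, Q(x) = 2x, R(x) = 7, and match powers of x.
Initial conditions: a_0 = -1, a_1 = -1.
Setting the coefficient of each power of x to zero and solving order by order (substituting the coefficients already found):
  x^0: 2 a_2 + 7 a_0 = 0  ->  2 a_2 = -7 a_0 = 7  ->  a_2 = 7/2
  x^1: 6 a_3 + 9 a_1 = 0  ->  6 a_3 = -9 a_1 = 9  ->  a_3 = 3/2
  x^2: 12 a_4 + 7 a_2 = 0  ->  12 a_4 = -7 a_2 = -49/2  ->  a_4 = -49/24
  x^3: 20 a_5 + a_3 = 0  ->  20 a_5 = -a_3 = -3/2  ->  a_5 = -3/40
Truncated series: y(x) = -1 - x + (7/2) x^2 + (3/2) x^3 - (49/24) x^4 - (3/40) x^5 + O(x^6).

a_0 = -1; a_1 = -1; a_2 = 7/2; a_3 = 3/2; a_4 = -49/24; a_5 = -3/40


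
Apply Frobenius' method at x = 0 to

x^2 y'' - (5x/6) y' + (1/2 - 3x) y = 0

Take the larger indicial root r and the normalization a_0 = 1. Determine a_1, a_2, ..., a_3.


Write in Frobenius form y'' + (p(x)/x) y' + (q(x)/x^2) y = 0:
  p(x) = -5/6,  q(x) = 1/2 - 3x.
Indicial equation: r(r-1) + (-5/6) r + (1/2) = 0 -> roots r_1 = 3/2, r_2 = 1/3.
Take r = r_1 = 3/2. Let y(x) = x^r sum_{n>=0} a_n x^n with a_0 = 1.
Substitute y = x^r sum a_n x^n and match x^{r+n}. The recurrence is
  D(n) a_n - 3 a_{n-1} = 0,  where D(n) = (r+n)(r+n-1) + (-5/6)(r+n) + (1/2).
  a_n = 3 / D(n) * a_{n-1}.
Since the indicial polynomial factors as (r - r_1)(r - r_2), D(n) = (r_1 + n - r_1)(r_1 + n - r_2) = n(n + 7/6).
Evaluating step by step (a_0 = 1):
  n = 1: D(1) = 1(1 + 7/6) = 13/6; numerator = 3(1) = 3; a_1 = (3)/(13/6) = 18/13
  n = 2: D(2) = 2(2 + 7/6) = 19/3; numerator = 3(18/13) = 54/13; a_2 = (54/13)/(19/3) = 162/247
  n = 3: D(3) = 3(3 + 7/6) = 25/2; numerator = 3(162/247) = 486/247; a_3 = (486/247)/(25/2) = 972/6175

r = 3/2; a_0 = 1; a_1 = 18/13; a_2 = 162/247; a_3 = 972/6175


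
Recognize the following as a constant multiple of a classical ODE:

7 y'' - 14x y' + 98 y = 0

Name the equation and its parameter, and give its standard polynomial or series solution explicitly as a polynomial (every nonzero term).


All three coefficients share the factor 7; dividing through by 7 gives  y'' - 2x y' + 14 y = 0.
This matches the Hermite equation y'' - 2x y' + 2n y = 0 with 2n = 14, so n = 7; the polynomial solution is H_7(x).
With y = sum_k a_k x^k, matching x^k gives (k+2)(k+1) a_{k+2} = 2(k - n) a_k = 2(k - 7) a_k. The right side vanishes at k = 7, so the series with the parity of 7 terminates at degree 7.
Standard normalization: leading coefficient of H_n is 2^n, so a_7 = 2^7 = 128. Work downward with a_k = (k+1)(k+2) a_{k+2} / (2(k - n)):
  a_5 = (6)(7)(128) / (2(5 - 7)) = 5376/(-4) = -1344
  a_3 = (4)(5)(-1344) / (2(3 - 7)) = -26880/(-8) = 3360
  a_1 = (2)(3)(3360) / (2(1 - 7)) = 20160/(-12) = -1680
Hence H_7(x) = 128 x^7 - 1344 x^5 + 3360 x^3 - 1680 x.

H_7(x); series = 128 x^7 - 1344 x^5 + 3360 x^3 - 1680 x


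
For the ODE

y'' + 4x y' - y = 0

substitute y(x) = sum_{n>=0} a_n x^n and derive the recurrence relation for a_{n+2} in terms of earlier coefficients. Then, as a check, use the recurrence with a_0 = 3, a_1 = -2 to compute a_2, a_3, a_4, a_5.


Substitute y = sum_n a_n x^n.
y''(x) has coefficient (n+2)(n+1) a_{n+2} at x^n;
4 x y'(x) has coefficient 4 n a_n at x^n (shift);
-y(x) has coefficient -1 a_n at x^n.
Matching x^n: (n+2)(n+1) a_{n+2} + (4n - 1) a_n = 0.
Thus a_{n+2} = (-4n + 1) / ((n+1)(n+2)) * a_n.

Check with a_0 = 3, a_1 = -2 (apply the recurrence for n = 0, 1, 2, 3): a_0 = 3, a_1 = -2, a_2 = 3/2, a_3 = 1, a_4 = -7/8, a_5 = -11/20.

a_(n+2) = (-4n + 1) / ((n+1)(n+2)) * a_n; check: a_0 = 3, a_1 = -2, a_2 = 3/2, a_3 = 1, a_4 = -7/8, a_5 = -11/20


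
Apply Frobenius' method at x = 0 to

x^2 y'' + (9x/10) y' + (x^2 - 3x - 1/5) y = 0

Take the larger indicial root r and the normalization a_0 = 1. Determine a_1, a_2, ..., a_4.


Write in Frobenius form y'' + (p(x)/x) y' + (q(x)/x^2) y = 0:
  p(x) = 9/10,  q(x) = x^2 - 3x - 1/5.
Indicial equation: r(r-1) + (9/10) r + (-1/5) = 0 -> roots r_1 = 1/2, r_2 = -2/5.
Take r = r_1 = 1/2. Let y(x) = x^r sum_{n>=0} a_n x^n with a_0 = 1.
Substitute y = x^r sum a_n x^n and match x^{r+n}. The recurrence is
  D(n) a_n - 3 a_{n-1} + 1 a_{n-2} = 0,  where D(n) = (r+n)(r+n-1) + (9/10)(r+n) + (-1/5).
  a_n = [3 a_{n-1} - 1 a_{n-2}] / D(n).
Since the indicial polynomial factors as (r - r_1)(r - r_2), D(n) = (r_1 + n - r_1)(r_1 + n - r_2) = n(n + 9/10).
Evaluating step by step (a_0 = 1):
  n = 1: D(1) = 1(1 + 9/10) = 19/10; numerator = 3(1) = 3; a_1 = (3)/(19/10) = 30/19
  n = 2: D(2) = 2(2 + 9/10) = 29/5; numerator = 3(30/19) - 1(1) = 71/19; a_2 = (71/19)/(29/5) = 355/551
  n = 3: D(3) = 3(3 + 9/10) = 117/10; numerator = 3(355/551) - 1(30/19) = 195/551; a_3 = (195/551)/(117/10) = 50/1653
  n = 4: D(4) = 4(4 + 9/10) = 98/5; numerator = 3(50/1653) - 1(355/551) = -305/551; a_4 = (-305/551)/(98/5) = -1525/53998

r = 1/2; a_0 = 1; a_1 = 30/19; a_2 = 355/551; a_3 = 50/1653; a_4 = -1525/53998


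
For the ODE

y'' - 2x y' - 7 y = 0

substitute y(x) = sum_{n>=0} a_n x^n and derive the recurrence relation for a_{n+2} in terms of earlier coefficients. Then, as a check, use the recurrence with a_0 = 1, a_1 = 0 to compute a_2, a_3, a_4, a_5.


Substitute y = sum_n a_n x^n.
y''(x) has coefficient (n+2)(n+1) a_{n+2} at x^n;
-2 x y'(x) has coefficient -2 n a_n at x^n (shift);
-7 y(x) has coefficient -7 a_n at x^n.
Matching x^n: (n+2)(n+1) a_{n+2} + (-2n - 7) a_n = 0.
Thus a_{n+2} = (2n + 7) / ((n+1)(n+2)) * a_n.

Check with a_0 = 1, a_1 = 0 (apply the recurrence for n = 0, 1, 2, 3): a_0 = 1, a_1 = 0, a_2 = 7/2, a_3 = 0, a_4 = 77/24, a_5 = 0.

a_(n+2) = (2n + 7) / ((n+1)(n+2)) * a_n; check: a_0 = 1, a_1 = 0, a_2 = 7/2, a_3 = 0, a_4 = 77/24, a_5 = 0


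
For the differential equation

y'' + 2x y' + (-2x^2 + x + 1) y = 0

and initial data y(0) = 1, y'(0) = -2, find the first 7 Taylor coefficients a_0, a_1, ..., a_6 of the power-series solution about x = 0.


Ansatz: y(x) = sum_{n>=0} a_n x^n, so y'(x) = sum_{n>=1} n a_n x^(n-1) and y''(x) = sum_{n>=2} n(n-1) a_n x^(n-2).
Substitute into P(x) y'' + Q(x) y' + R(x) y = 0 with P(x) = 1, Q(x) = 2x, R(x) = -2x^2 + x + 1, and match powers of x.
Initial conditions: a_0 = 1, a_1 = -2.
Setting the coefficient of each power of x to zero and solving order by order (substituting the coefficients already found):
  x^0: 2 a_2 + a_0 = 0  ->  2 a_2 = -a_0 = -1  ->  a_2 = -1/2
  x^1: 6 a_3 + 3 a_1 + a_0 = 0  ->  6 a_3 = -3 a_1 - a_0 = 5  ->  a_3 = 5/6
  x^2: 12 a_4 + 5 a_2 + a_1 - 2 a_0 = 0  ->  12 a_4 = -5 a_2 - a_1 + 2 a_0 = 13/2  ->  a_4 = 13/24
  x^3: 20 a_5 + 7 a_3 + a_2 - 2 a_1 = 0  ->  20 a_5 = -7 a_3 - a_2 + 2 a_1 = -28/3  ->  a_5 = -7/15
  x^4: 30 a_6 + 9 a_4 + a_3 - 2 a_2 = 0  ->  30 a_6 = -9 a_4 - a_3 + 2 a_2 = -161/24  ->  a_6 = -161/720
Truncated series: y(x) = 1 - 2 x - (1/2) x^2 + (5/6) x^3 + (13/24) x^4 - (7/15) x^5 - (161/720) x^6 + O(x^7).

a_0 = 1; a_1 = -2; a_2 = -1/2; a_3 = 5/6; a_4 = 13/24; a_5 = -7/15; a_6 = -161/720


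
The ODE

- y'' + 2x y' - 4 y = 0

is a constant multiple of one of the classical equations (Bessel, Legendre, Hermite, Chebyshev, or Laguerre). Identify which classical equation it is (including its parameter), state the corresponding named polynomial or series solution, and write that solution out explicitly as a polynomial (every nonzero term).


All three coefficients share the factor -1; dividing through by -1 gives  y'' - 2x y' + 4 y = 0.
This matches the Hermite equation y'' - 2x y' + 2n y = 0 with 2n = 4, so n = 2; the polynomial solution is H_2(x).
With y = sum_k a_k x^k, matching x^k gives (k+2)(k+1) a_{k+2} = 2(k - n) a_k = 2(k - 2) a_k. The right side vanishes at k = 2, so the series with the parity of 2 terminates at degree 2.
Standard normalization: leading coefficient of H_n is 2^n, so a_2 = 2^2 = 4. Work downward with a_k = (k+1)(k+2) a_{k+2} / (2(k - n)):
  a_0 = (1)(2)(4) / (2(0 - 2)) = 8/(-4) = -2
Hence H_2(x) = 4 x^2 - 2.

H_2(x); series = 4 x^2 - 2


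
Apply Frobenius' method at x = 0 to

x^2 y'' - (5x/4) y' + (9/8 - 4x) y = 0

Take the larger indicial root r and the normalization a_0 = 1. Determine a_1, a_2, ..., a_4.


Write in Frobenius form y'' + (p(x)/x) y' + (q(x)/x^2) y = 0:
  p(x) = -5/4,  q(x) = 9/8 - 4x.
Indicial equation: r(r-1) + (-5/4) r + (9/8) = 0 -> roots r_1 = 3/2, r_2 = 3/4.
Take r = r_1 = 3/2. Let y(x) = x^r sum_{n>=0} a_n x^n with a_0 = 1.
Substitute y = x^r sum a_n x^n and match x^{r+n}. The recurrence is
  D(n) a_n - 4 a_{n-1} = 0,  where D(n) = (r+n)(r+n-1) + (-5/4)(r+n) + (9/8).
  a_n = 4 / D(n) * a_{n-1}.
Since the indicial polynomial factors as (r - r_1)(r - r_2), D(n) = (r_1 + n - r_1)(r_1 + n - r_2) = n(n + 3/4).
Evaluating step by step (a_0 = 1):
  n = 1: D(1) = 1(1 + 3/4) = 7/4; numerator = 4(1) = 4; a_1 = (4)/(7/4) = 16/7
  n = 2: D(2) = 2(2 + 3/4) = 11/2; numerator = 4(16/7) = 64/7; a_2 = (64/7)/(11/2) = 128/77
  n = 3: D(3) = 3(3 + 3/4) = 45/4; numerator = 4(128/77) = 512/77; a_3 = (512/77)/(45/4) = 2048/3465
  n = 4: D(4) = 4(4 + 3/4) = 19; numerator = 4(2048/3465) = 8192/3465; a_4 = (8192/3465)/(19) = 8192/65835

r = 3/2; a_0 = 1; a_1 = 16/7; a_2 = 128/77; a_3 = 2048/3465; a_4 = 8192/65835


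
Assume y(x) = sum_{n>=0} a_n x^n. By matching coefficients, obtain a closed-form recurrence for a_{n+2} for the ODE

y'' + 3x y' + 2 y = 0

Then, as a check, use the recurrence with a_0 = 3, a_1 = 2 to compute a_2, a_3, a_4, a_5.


Substitute y = sum_n a_n x^n.
y''(x) has coefficient (n+2)(n+1) a_{n+2} at x^n;
3 x y'(x) has coefficient 3 n a_n at x^n (shift);
2 y(x) has coefficient 2 a_n at x^n.
Matching x^n: (n+2)(n+1) a_{n+2} + (3n + 2) a_n = 0.
Thus a_{n+2} = (-3n - 2) / ((n+1)(n+2)) * a_n.

Check with a_0 = 3, a_1 = 2 (apply the recurrence for n = 0, 1, 2, 3): a_0 = 3, a_1 = 2, a_2 = -3, a_3 = -5/3, a_4 = 2, a_5 = 11/12.

a_(n+2) = (-3n - 2) / ((n+1)(n+2)) * a_n; check: a_0 = 3, a_1 = 2, a_2 = -3, a_3 = -5/3, a_4 = 2, a_5 = 11/12


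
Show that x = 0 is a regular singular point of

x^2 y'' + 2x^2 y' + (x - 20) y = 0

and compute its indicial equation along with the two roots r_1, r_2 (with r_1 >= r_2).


Divide by x^2 to reach normal form y'' + P_1(x) y' + P_2(x) y = 0 with P_1(x) = 2 and P_2(x) = 1/x - 20/x^2.
x = 0 is a singular point because the y-coefficient 1/x - 20/x^2 has a pole at x = 0.
It is a regular singular point because x P_1(x) = p(x) = 2x and x^2 P_2(x) = q(x) = x - 20 are polynomials, hence analytic at x = 0.
p(0) = 0,  q(0) = -20.
Indicial equation: r(r-1) + p(0) r + q(0) = 0, i.e. r^2 + (p(0) - 1) r + q(0) = 0, i.e. r^2 - 1 r - 20 = 0.
Discriminant: (-1)^2 - 4(-20) = 81, so r = (1 ± 9)/2.
Solving: r_1 = 5, r_2 = -4.

indicial: r^2 - 1 r - 20 = 0; roots r_1 = 5, r_2 = -4


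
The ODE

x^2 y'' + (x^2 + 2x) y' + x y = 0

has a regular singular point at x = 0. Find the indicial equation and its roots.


Divide by x^2 to reach normal form y'' + P_1(x) y' + P_2(x) y = 0 with P_1(x) = 1 + 2/x and P_2(x) = 1/x.
x = 0 is a singular point because the y'-coefficient 1 + 2/x has a pole at x = 0 and the y-coefficient 1/x has a pole at x = 0.
It is a regular singular point because x P_1(x) = p(x) = x + 2 and x^2 P_2(x) = q(x) = x are polynomials, hence analytic at x = 0.
p(0) = 2,  q(0) = 0.
Indicial equation: r(r-1) + p(0) r + q(0) = 0, i.e. r^2 + (p(0) - 1) r + q(0) = 0, i.e. r^2 + 1 r = 0.
Discriminant: (1)^2 - 4(0) = 1, so r = (-1 ± 1)/2.
Solving: r_1 = 0, r_2 = -1.

indicial: r^2 + 1 r = 0; roots r_1 = 0, r_2 = -1


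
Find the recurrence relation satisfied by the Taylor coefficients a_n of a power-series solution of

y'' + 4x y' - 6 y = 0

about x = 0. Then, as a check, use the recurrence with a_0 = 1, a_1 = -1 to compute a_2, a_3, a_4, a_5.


Substitute y = sum_n a_n x^n.
y''(x) has coefficient (n+2)(n+1) a_{n+2} at x^n;
4 x y'(x) has coefficient 4 n a_n at x^n (shift);
-6 y(x) has coefficient -6 a_n at x^n.
Matching x^n: (n+2)(n+1) a_{n+2} + (4n - 6) a_n = 0.
Thus a_{n+2} = (-4n + 6) / ((n+1)(n+2)) * a_n.

Check with a_0 = 1, a_1 = -1 (apply the recurrence for n = 0, 1, 2, 3): a_0 = 1, a_1 = -1, a_2 = 3, a_3 = -1/3, a_4 = -1/2, a_5 = 1/10.

a_(n+2) = (-4n + 6) / ((n+1)(n+2)) * a_n; check: a_0 = 1, a_1 = -1, a_2 = 3, a_3 = -1/3, a_4 = -1/2, a_5 = 1/10


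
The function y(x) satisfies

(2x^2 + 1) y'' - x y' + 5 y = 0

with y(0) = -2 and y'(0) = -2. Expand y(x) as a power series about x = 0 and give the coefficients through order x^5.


Ansatz: y(x) = sum_{n>=0} a_n x^n, so y'(x) = sum_{n>=1} n a_n x^(n-1) and y''(x) = sum_{n>=2} n(n-1) a_n x^(n-2).
Substitute into P(x) y'' + Q(x) y' + R(x) y = 0 with P(x) = 2x^2 + 1, Q(x) = -x, R(x) = 5, and match powers of x.
Initial conditions: a_0 = -2, a_1 = -2.
Setting the coefficient of each power of x to zero and solving order by order (substituting the coefficients already found):
  x^0: 2 a_2 + 5 a_0 = 0  ->  2 a_2 = -5 a_0 = 10  ->  a_2 = 5
  x^1: 6 a_3 + 4 a_1 = 0  ->  6 a_3 = -4 a_1 = 8  ->  a_3 = 4/3
  x^2: 12 a_4 + 7 a_2 = 0  ->  12 a_4 = -7 a_2 = -35  ->  a_4 = -35/12
  x^3: 20 a_5 + 14 a_3 = 0  ->  20 a_5 = -14 a_3 = -56/3  ->  a_5 = -14/15
Truncated series: y(x) = -2 - 2 x + 5 x^2 + (4/3) x^3 - (35/12) x^4 - (14/15) x^5 + O(x^6).

a_0 = -2; a_1 = -2; a_2 = 5; a_3 = 4/3; a_4 = -35/12; a_5 = -14/15


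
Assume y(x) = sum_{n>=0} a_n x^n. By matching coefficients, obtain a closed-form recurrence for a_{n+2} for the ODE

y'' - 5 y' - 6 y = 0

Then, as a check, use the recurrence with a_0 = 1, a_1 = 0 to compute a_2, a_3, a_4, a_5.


Substitute y = sum_n a_n x^n.
y''(x) has coefficient (n+2)(n+1) a_{n+2} at x^n;
-5 y'(x) has coefficient -5 (n+1) a_{n+1} at x^n;
-6 y(x) has coefficient -6 a_n at x^n.
Matching x^n: (n+2)(n+1) a_{n+2} - 5 (n+1) a_{n+1} - 6 a_n = 0.
Thus a_{n+2} = [5 (n+1) a_{n+1} + 6 a_n] / ((n+1)(n+2)).

Check with a_0 = 1, a_1 = 0 (apply the recurrence for n = 0, 1, 2, 3): a_0 = 1, a_1 = 0, a_2 = 3, a_3 = 5, a_4 = 31/4, a_5 = 37/4.

a_(n+2) = [5 (n+1) a_(n+1) + 6 a_n] / ((n+1)(n+2)); check: a_0 = 1, a_1 = 0, a_2 = 3, a_3 = 5, a_4 = 31/4, a_5 = 37/4


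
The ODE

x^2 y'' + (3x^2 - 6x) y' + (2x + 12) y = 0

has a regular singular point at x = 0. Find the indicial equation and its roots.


Divide by x^2 to reach normal form y'' + P_1(x) y' + P_2(x) y = 0 with P_1(x) = 3 - 6/x and P_2(x) = 2/x + 12/x^2.
x = 0 is a singular point because the y'-coefficient 3 - 6/x has a pole at x = 0 and the y-coefficient 2/x + 12/x^2 has a pole at x = 0.
It is a regular singular point because x P_1(x) = p(x) = 3x - 6 and x^2 P_2(x) = q(x) = 2x + 12 are polynomials, hence analytic at x = 0.
p(0) = -6,  q(0) = 12.
Indicial equation: r(r-1) + p(0) r + q(0) = 0, i.e. r^2 + (p(0) - 1) r + q(0) = 0, i.e. r^2 - 7 r + 12 = 0.
Discriminant: (-7)^2 - 4(12) = 1, so r = (7 ± 1)/2.
Solving: r_1 = 4, r_2 = 3.

indicial: r^2 - 7 r + 12 = 0; roots r_1 = 4, r_2 = 3


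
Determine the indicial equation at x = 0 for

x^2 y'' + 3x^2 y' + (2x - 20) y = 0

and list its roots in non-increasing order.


Divide by x^2 to reach normal form y'' + P_1(x) y' + P_2(x) y = 0 with P_1(x) = 3 and P_2(x) = 2/x - 20/x^2.
x = 0 is a singular point because the y-coefficient 2/x - 20/x^2 has a pole at x = 0.
It is a regular singular point because x P_1(x) = p(x) = 3x and x^2 P_2(x) = q(x) = 2x - 20 are polynomials, hence analytic at x = 0.
p(0) = 0,  q(0) = -20.
Indicial equation: r(r-1) + p(0) r + q(0) = 0, i.e. r^2 + (p(0) - 1) r + q(0) = 0, i.e. r^2 - 1 r - 20 = 0.
Discriminant: (-1)^2 - 4(-20) = 81, so r = (1 ± 9)/2.
Solving: r_1 = 5, r_2 = -4.

indicial: r^2 - 1 r - 20 = 0; roots r_1 = 5, r_2 = -4


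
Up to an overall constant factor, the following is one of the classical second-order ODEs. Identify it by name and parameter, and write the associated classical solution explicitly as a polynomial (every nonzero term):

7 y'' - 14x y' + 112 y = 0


All three coefficients share the factor 7; dividing through by 7 gives  y'' - 2x y' + 16 y = 0.
This matches the Hermite equation y'' - 2x y' + 2n y = 0 with 2n = 16, so n = 8; the polynomial solution is H_8(x).
With y = sum_k a_k x^k, matching x^k gives (k+2)(k+1) a_{k+2} = 2(k - n) a_k = 2(k - 8) a_k. The right side vanishes at k = 8, so the series with the parity of 8 terminates at degree 8.
Standard normalization: leading coefficient of H_n is 2^n, so a_8 = 2^8 = 256. Work downward with a_k = (k+1)(k+2) a_{k+2} / (2(k - n)):
  a_6 = (7)(8)(256) / (2(6 - 8)) = 14336/(-4) = -3584
  a_4 = (5)(6)(-3584) / (2(4 - 8)) = -107520/(-8) = 13440
  a_2 = (3)(4)(13440) / (2(2 - 8)) = 161280/(-12) = -13440
  a_0 = (1)(2)(-13440) / (2(0 - 8)) = -26880/(-16) = 1680
Hence H_8(x) = 256 x^8 - 3584 x^6 + 13440 x^4 - 13440 x^2 + 1680.

H_8(x); series = 256 x^8 - 3584 x^6 + 13440 x^4 - 13440 x^2 + 1680


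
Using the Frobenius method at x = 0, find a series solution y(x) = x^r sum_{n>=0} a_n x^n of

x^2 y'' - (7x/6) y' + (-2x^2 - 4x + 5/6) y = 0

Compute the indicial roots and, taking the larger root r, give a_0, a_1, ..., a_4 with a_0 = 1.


Write in Frobenius form y'' + (p(x)/x) y' + (q(x)/x^2) y = 0:
  p(x) = -7/6,  q(x) = -2x^2 - 4x + 5/6.
Indicial equation: r(r-1) + (-7/6) r + (5/6) = 0 -> roots r_1 = 5/3, r_2 = 1/2.
Take r = r_1 = 5/3. Let y(x) = x^r sum_{n>=0} a_n x^n with a_0 = 1.
Substitute y = x^r sum a_n x^n and match x^{r+n}. The recurrence is
  D(n) a_n - 4 a_{n-1} - 2 a_{n-2} = 0,  where D(n) = (r+n)(r+n-1) + (-7/6)(r+n) + (5/6).
  a_n = [4 a_{n-1} + 2 a_{n-2}] / D(n).
Since the indicial polynomial factors as (r - r_1)(r - r_2), D(n) = (r_1 + n - r_1)(r_1 + n - r_2) = n(n + 7/6).
Evaluating step by step (a_0 = 1):
  n = 1: D(1) = 1(1 + 7/6) = 13/6; numerator = 4(1) = 4; a_1 = (4)/(13/6) = 24/13
  n = 2: D(2) = 2(2 + 7/6) = 19/3; numerator = 4(24/13) + 2(1) = 122/13; a_2 = (122/13)/(19/3) = 366/247
  n = 3: D(3) = 3(3 + 7/6) = 25/2; numerator = 4(366/247) + 2(24/13) = 2376/247; a_3 = (2376/247)/(25/2) = 4752/6175
  n = 4: D(4) = 4(4 + 7/6) = 62/3; numerator = 4(4752/6175) + 2(366/247) = 37308/6175; a_4 = (37308/6175)/(62/3) = 55962/191425

r = 5/3; a_0 = 1; a_1 = 24/13; a_2 = 366/247; a_3 = 4752/6175; a_4 = 55962/191425


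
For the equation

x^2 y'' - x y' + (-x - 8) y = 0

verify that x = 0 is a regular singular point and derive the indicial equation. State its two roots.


Divide by x^2 to reach normal form y'' + P_1(x) y' + P_2(x) y = 0 with P_1(x) = -1/x and P_2(x) = -1/x - 8/x^2.
x = 0 is a singular point because the y'-coefficient -1/x has a pole at x = 0 and the y-coefficient -1/x - 8/x^2 has a pole at x = 0.
It is a regular singular point because x P_1(x) = p(x) = -1 and x^2 P_2(x) = q(x) = -x - 8 are polynomials, hence analytic at x = 0.
p(0) = -1,  q(0) = -8.
Indicial equation: r(r-1) + p(0) r + q(0) = 0, i.e. r^2 + (p(0) - 1) r + q(0) = 0, i.e. r^2 - 2 r - 8 = 0.
Discriminant: (-2)^2 - 4(-8) = 36, so r = (2 ± 6)/2.
Solving: r_1 = 4, r_2 = -2.

indicial: r^2 - 2 r - 8 = 0; roots r_1 = 4, r_2 = -2


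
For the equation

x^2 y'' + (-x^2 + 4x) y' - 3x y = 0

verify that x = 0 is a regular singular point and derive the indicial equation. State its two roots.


Divide by x^2 to reach normal form y'' + P_1(x) y' + P_2(x) y = 0 with P_1(x) = -1 + 4/x and P_2(x) = -3/x.
x = 0 is a singular point because the y'-coefficient -1 + 4/x has a pole at x = 0 and the y-coefficient -3/x has a pole at x = 0.
It is a regular singular point because x P_1(x) = p(x) = 4 - x and x^2 P_2(x) = q(x) = -3x are polynomials, hence analytic at x = 0.
p(0) = 4,  q(0) = 0.
Indicial equation: r(r-1) + p(0) r + q(0) = 0, i.e. r^2 + (p(0) - 1) r + q(0) = 0, i.e. r^2 + 3 r = 0.
Discriminant: (3)^2 - 4(0) = 9, so r = (-3 ± 3)/2.
Solving: r_1 = 0, r_2 = -3.

indicial: r^2 + 3 r = 0; roots r_1 = 0, r_2 = -3


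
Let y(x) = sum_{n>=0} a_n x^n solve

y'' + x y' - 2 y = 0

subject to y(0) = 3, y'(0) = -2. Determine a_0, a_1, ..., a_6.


Ansatz: y(x) = sum_{n>=0} a_n x^n, so y'(x) = sum_{n>=1} n a_n x^(n-1) and y''(x) = sum_{n>=2} n(n-1) a_n x^(n-2).
Substitute into P(x) y'' + Q(x) y' + R(x) y = 0 with P(x) = 1, Q(x) = x, R(x) = -2, and match powers of x.
Initial conditions: a_0 = 3, a_1 = -2.
Setting the coefficient of each power of x to zero and solving order by order (substituting the coefficients already found):
  x^0: 2 a_2 - 2 a_0 = 0  ->  2 a_2 = 2 a_0 = 6  ->  a_2 = 3
  x^1: 6 a_3 - a_1 = 0  ->  6 a_3 = a_1 = -2  ->  a_3 = -1/3
  x^2: 12 a_4 = 0  ->  a_4 = 0
  x^3: 20 a_5 + a_3 = 0  ->  20 a_5 = -a_3 = 1/3  ->  a_5 = 1/60
  x^4: 30 a_6 + 2 a_4 = 0  ->  30 a_6 = -2 a_4 = 0  ->  a_6 = 0
Truncated series: y(x) = 3 - 2 x + 3 x^2 - (1/3) x^3 + (1/60) x^5 + O(x^7).

a_0 = 3; a_1 = -2; a_2 = 3; a_3 = -1/3; a_4 = 0; a_5 = 1/60; a_6 = 0


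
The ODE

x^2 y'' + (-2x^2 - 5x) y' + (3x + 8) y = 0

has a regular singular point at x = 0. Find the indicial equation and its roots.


Divide by x^2 to reach normal form y'' + P_1(x) y' + P_2(x) y = 0 with P_1(x) = -2 - 5/x and P_2(x) = 3/x + 8/x^2.
x = 0 is a singular point because the y'-coefficient -2 - 5/x has a pole at x = 0 and the y-coefficient 3/x + 8/x^2 has a pole at x = 0.
It is a regular singular point because x P_1(x) = p(x) = -2x - 5 and x^2 P_2(x) = q(x) = 3x + 8 are polynomials, hence analytic at x = 0.
p(0) = -5,  q(0) = 8.
Indicial equation: r(r-1) + p(0) r + q(0) = 0, i.e. r^2 + (p(0) - 1) r + q(0) = 0, i.e. r^2 - 6 r + 8 = 0.
Discriminant: (-6)^2 - 4(8) = 4, so r = (6 ± 2)/2.
Solving: r_1 = 4, r_2 = 2.

indicial: r^2 - 6 r + 8 = 0; roots r_1 = 4, r_2 = 2


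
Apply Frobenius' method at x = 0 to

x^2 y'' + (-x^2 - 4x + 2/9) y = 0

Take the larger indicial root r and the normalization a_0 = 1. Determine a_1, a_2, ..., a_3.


Write in Frobenius form y'' + (p(x)/x) y' + (q(x)/x^2) y = 0:
  p(x) = 0,  q(x) = -x^2 - 4x + 2/9.
Indicial equation: r(r-1) + (0) r + (2/9) = 0 -> roots r_1 = 2/3, r_2 = 1/3.
Take r = r_1 = 2/3. Let y(x) = x^r sum_{n>=0} a_n x^n with a_0 = 1.
Substitute y = x^r sum a_n x^n and match x^{r+n}. The recurrence is
  D(n) a_n - 4 a_{n-1} - 1 a_{n-2} = 0,  where D(n) = (r+n)(r+n-1) + (0)(r+n) + (2/9).
  a_n = [4 a_{n-1} + 1 a_{n-2}] / D(n).
Since the indicial polynomial factors as (r - r_1)(r - r_2), D(n) = (r_1 + n - r_1)(r_1 + n - r_2) = n(n + 1/3).
Evaluating step by step (a_0 = 1):
  n = 1: D(1) = 1(1 + 1/3) = 4/3; numerator = 4(1) = 4; a_1 = (4)/(4/3) = 3
  n = 2: D(2) = 2(2 + 1/3) = 14/3; numerator = 4(3) + 1(1) = 13; a_2 = (13)/(14/3) = 39/14
  n = 3: D(3) = 3(3 + 1/3) = 10; numerator = 4(39/14) + 1(3) = 99/7; a_3 = (99/7)/(10) = 99/70

r = 2/3; a_0 = 1; a_1 = 3; a_2 = 39/14; a_3 = 99/70
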